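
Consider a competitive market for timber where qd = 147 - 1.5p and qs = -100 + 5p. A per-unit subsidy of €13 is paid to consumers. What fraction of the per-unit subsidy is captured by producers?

Pre-subsidy: 147 - 1.5p = -100 + 5p gives p* = 38, q* = 90.
With the rebate, buyers effectively pay pb = ps − 13, where ps is the price sellers receive.
Demand in terms of ps becomes qd = 147 − 1.5(ps − 13) = 166.5 - 1.5ps. Setting this equal to supply: 166.5 - 1.5ps = -100 + 5ps, so ps = 41.
Buyers pay pb = 41 − 13 = 28; q' = -100 + 5·41 = 105.
Buyers' price falls by p* − pb = 38 − 28 = 10; sellers' price rises by ps − p* = 41 − 38 = 3.
So producers capture 3/13 = 3/13 of each unit of subsidy.

Producer share = 3/13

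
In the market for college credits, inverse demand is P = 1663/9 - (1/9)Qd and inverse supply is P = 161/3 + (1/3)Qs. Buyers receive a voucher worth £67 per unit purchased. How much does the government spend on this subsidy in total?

Government cost = £29865.25

Pre-subsidy: 1663/9 - (1/9)Q = 161/3 + (1/3)Q gives Q* = 295 and P* = 152.
With the rebate, buyers effectively pay Pb = Ps − 67, where Ps is the price sellers receive.
On the curves, Pb = 1663/9 - (1/9)Q and Ps = 161/3 + (1/3)Q; the wedge Ps − Pb = 67 gives 161/3 + (1/3)Q − (1663/9 - (1/9)Q) = 67, so Q' = 445.75.
Then Pb = 1663/9 − (1/9)·445.75 = 135.25 and Ps = 161/3 + (1/3)·445.75 = 202.25.
Government outlay = subsidy × quantity = 67 × 445.75 = 29865.25.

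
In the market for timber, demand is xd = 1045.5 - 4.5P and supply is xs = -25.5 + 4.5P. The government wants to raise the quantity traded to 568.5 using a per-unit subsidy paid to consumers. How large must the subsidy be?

At x = 568.5, invert demand for the buyer price: Pb = (1045.5 − 568.5)/4.5 = 106; invert supply for the seller price: Ps = (568.5 − (-25.5))/4.5 = 132.
The subsidy must fill the gap: s = Ps − Pb = 132 − 106 = 26.

Required subsidy s = 26 per unit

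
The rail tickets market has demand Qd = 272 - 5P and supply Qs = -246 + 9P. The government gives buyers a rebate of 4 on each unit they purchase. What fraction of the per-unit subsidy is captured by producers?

Pre-subsidy: 272 - 5P = -246 + 9P gives P* = 37, Q* = 87.
With the rebate, buyers effectively pay Pb = Ps − 4, where Ps is the price sellers receive.
Demand in terms of Ps becomes Qd = 272 − 5(Ps − 4) = 292 - 5Ps. Setting this equal to supply: 292 - 5Ps = -246 + 9Ps, so Ps = 269/7.
Buyers pay Pb = 269/7 − 4 = 241/7; Q' = -246 + 9·(269/7) = 699/7.
Buyers' price falls by P* − Pb = 37 − 241/7 = 18/7; sellers' price rises by Ps − P* = 269/7 − 37 = 10/7.
So producers capture (10/7)/4 = 5/14 of each unit of subsidy.

Producer share = 5/14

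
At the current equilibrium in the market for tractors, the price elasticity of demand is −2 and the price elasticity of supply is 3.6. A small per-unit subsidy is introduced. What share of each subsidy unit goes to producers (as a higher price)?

Producer share = 5/14

For a small subsidy around the equilibrium, the benefit split depends on the relative slopes, which at a point are proportional to the elasticities.
Buyer share = εs/(εs + |εd|) = 3.6/(3.6 + 2) = 9/14; seller share = |εd|/(εs + |εd|) = 5/14.
So producers capture 5/14 of the subsidy.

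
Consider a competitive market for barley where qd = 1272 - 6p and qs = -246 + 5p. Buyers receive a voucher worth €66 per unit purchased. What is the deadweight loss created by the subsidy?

Deadweight loss = €5940

Pre-subsidy: 1272 - 6p = -246 + 5p gives p* = 138, q* = 444.
With the rebate, buyers effectively pay pb = ps − 66, where ps is the price sellers receive.
Demand in terms of ps becomes qd = 1272 − 6(ps − 66) = 1668 - 6ps. Setting this equal to supply: 1668 - 6ps = -246 + 5ps, so ps = 174.
Buyers pay pb = 174 − 66 = 108; q' = -246 + 5·174 = 624.
The subsidy expands output by 624 − 444 = 180 past the efficient level; on those units the gap between marginal cost and willingness to pay runs from 0 up to 66.
DWL = ½ × 66 × 180 = 5940.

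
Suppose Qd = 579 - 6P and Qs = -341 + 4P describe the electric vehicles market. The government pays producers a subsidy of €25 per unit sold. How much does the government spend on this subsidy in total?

Government cost = €2175

Pre-subsidy: 579 - 6P = -341 + 4P gives P* = 92, Q* = 27.
With the subsidy, sellers receive Ps = Pb + 25 for each unit, where Pb is the price buyers pay.
Supply in terms of Pb becomes Qs = -341 + 4(Pb + 25) = -241 + 4Pb. Setting this equal to demand: 579 - 6Pb = -241 + 4Pb, so Pb = 82.
Sellers receive Ps = 82 + 25 = 107; Q' = 579 − 6·82 = 87.
Government outlay = subsidy × quantity = 25 × 87 = 2175.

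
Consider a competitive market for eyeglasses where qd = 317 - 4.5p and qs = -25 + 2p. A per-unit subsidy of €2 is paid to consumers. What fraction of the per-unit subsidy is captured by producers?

Producer share = 9/13

Pre-subsidy: 317 - 4.5p = -25 + 2p gives p* = 684/13, q* = 1043/13.
With the rebate, buyers effectively pay pb = ps − 2, where ps is the price sellers receive.
Demand in terms of ps becomes qd = 317 − 4.5(ps − 2) = 326 - 4.5ps. Setting this equal to supply: 326 - 4.5ps = -25 + 2ps, so ps = 54.
Buyers pay pb = 54 − 2 = 52; q' = -25 + 2·54 = 83.
Buyers' price falls by p* − pb = 684/13 − 52 = 8/13; sellers' price rises by ps − p* = 54 − 684/13 = 18/13.
So producers capture (18/13)/2 = 9/13 of each unit of subsidy.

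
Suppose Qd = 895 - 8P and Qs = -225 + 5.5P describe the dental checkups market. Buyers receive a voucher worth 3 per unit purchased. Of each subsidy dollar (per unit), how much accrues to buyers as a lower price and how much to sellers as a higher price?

Pre-subsidy: 895 - 8P = -225 + 5.5P gives P* = 2240/27, Q* = 6245/27.
With the rebate, buyers effectively pay Pb = Ps − 3, where Ps is the price sellers receive.
Demand in terms of Ps becomes Qd = 895 − 8(Ps − 3) = 919 - 8Ps. Setting this equal to supply: 919 - 8Ps = -225 + 5.5Ps, so Ps = 2288/27.
Buyers pay Pb = 2288/27 − 3 = 2207/27; Q' = -225 + 5.5·(2288/27) = 6509/27.
Buyers' price falls by P* − Pb = 2240/27 − 2207/27 = 11/9; sellers' price rises by Ps − P* = 2288/27 − 2240/27 = 16/9.

Buyers gain 11/9 per unit; sellers gain 16/9 per unit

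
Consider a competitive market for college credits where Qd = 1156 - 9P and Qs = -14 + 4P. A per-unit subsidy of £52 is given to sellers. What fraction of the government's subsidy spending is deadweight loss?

DWL / government spending = 36/245

Pre-subsidy: 1156 - 9P = -14 + 4P gives P* = 90, Q* = 346.
With the subsidy, sellers receive Ps = Pb + 52 for each unit, where Pb is the price buyers pay.
Supply in terms of Pb becomes Qs = -14 + 4(Pb + 52) = 194 + 4Pb. Setting this equal to demand: 1156 - 9Pb = 194 + 4Pb, so Pb = 74.
Sellers receive Ps = 74 + 52 = 126; Q' = 1156 − 9·74 = 490.
ΔCS = ½(346 + 490)(90 − 74) = 6688; ΔPS = ½(346 + 490)(126 − 90) = 15048.
Government spending = 52 × 490 = 25480.
DWL = ½ × 52 × (490 − 346) = 3744; fraction = 3744 / 25480 = 36/245.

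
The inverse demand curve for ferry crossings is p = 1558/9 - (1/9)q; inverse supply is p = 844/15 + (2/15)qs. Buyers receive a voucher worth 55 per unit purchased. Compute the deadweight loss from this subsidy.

Pre-subsidy: 1558/9 - (1/9)q = 844/15 + (2/15)q gives q* = 478 and p* = 120.
With the rebate, buyers effectively pay pb = ps − 55, where ps is the price sellers receive.
On the curves, pb = 1558/9 - (1/9)q and ps = 844/15 + (2/15)q; the wedge ps − pb = 55 gives 844/15 + (2/15)q − (1558/9 - (1/9)q) = 55, so q' = 703.
Then pb = 1558/9 − (1/9)·703 = 95 and ps = 844/15 + (2/15)·703 = 150.
The subsidy expands output by 703 − 478 = 225 past the efficient level; on those units the gap between marginal cost and willingness to pay runs from 0 up to 55.
DWL = ½ × 55 × 225 = 6187.5.

Deadweight loss = 6187.5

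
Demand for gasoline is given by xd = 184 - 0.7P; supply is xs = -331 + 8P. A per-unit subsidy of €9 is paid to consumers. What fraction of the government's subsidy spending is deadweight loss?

Pre-subsidy: 184 - 0.7P = -331 + 8P gives P* = 5150/87, x* = 12403/87.
With the rebate, buyers effectively pay Pb = Ps − 9, where Ps is the price sellers receive.
Demand in terms of Ps becomes xd = 184 − 0.7(Ps − 9) = 190.3 - 0.7Ps. Setting this equal to supply: 190.3 - 0.7Ps = -331 + 8Ps, so Ps = 5213/87.
Buyers pay Pb = 5213/87 − 9 = 4430/87; x' = -331 + 8·(5213/87) = 12907/87.
ΔCS = ½(12403/87 + 12907/87)(5150/87 − 4430/87) = 1012400/841; ΔPS = ½(12403/87 + 12907/87)(5213/87 − 5150/87) = 88585/841.
Government spending = 9 × 12907/87 = 38721/29.
DWL = ½ × 9 × (12907/87 − 12403/87) = 756/29; fraction = (756/29) / (38721/29) = 252/12907.

DWL / government spending = 252/12907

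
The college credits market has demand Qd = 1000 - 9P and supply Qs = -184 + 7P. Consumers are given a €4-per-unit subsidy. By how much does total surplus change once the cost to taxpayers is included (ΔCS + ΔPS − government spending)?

Pre-subsidy: 1000 - 9P = -184 + 7P gives P* = 74, Q* = 334.
With the rebate, buyers effectively pay Pb = Ps − 4, where Ps is the price sellers receive.
Demand in terms of Ps becomes Qd = 1000 − 9(Ps − 4) = 1036 - 9Ps. Setting this equal to supply: 1036 - 9Ps = -184 + 7Ps, so Ps = 76.25.
Buyers pay Pb = 76.25 − 4 = 72.25; Q' = -184 + 7·76.25 = 349.75.
ΔCS = ½(334 + 349.75)(74 − 72.25) = 598.28125; ΔPS = ½(334 + 349.75)(76.25 − 74) = 769.21875.
Government spending = 4 × 349.75 = 1399.
Net change = 598.28125 + 769.21875 − 1399 = -31.5. The loss equals the DWL triangle ½·4·15.75.

Net change in total surplus = -€31.5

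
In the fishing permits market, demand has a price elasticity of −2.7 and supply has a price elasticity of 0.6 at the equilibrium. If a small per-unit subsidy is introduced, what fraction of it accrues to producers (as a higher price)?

Producer share = 9/11

For a small subsidy around the equilibrium, the benefit split depends on the relative slopes, which at a point are proportional to the elasticities.
Buyer share = εs/(εs + |εd|) = 0.6/(0.6 + 2.7) = 2/11; seller share = |εd|/(εs + |εd|) = 9/11.
So producers capture 9/11 of the subsidy.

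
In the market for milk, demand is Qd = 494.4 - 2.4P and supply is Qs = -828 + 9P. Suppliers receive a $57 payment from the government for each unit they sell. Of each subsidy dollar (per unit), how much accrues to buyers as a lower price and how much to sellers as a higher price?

Pre-subsidy: 494.4 - 2.4P = -828 + 9P gives P* = 116, Q* = 216.
With the subsidy, sellers receive Ps = Pb + 57 for each unit, where Pb is the price buyers pay.
Supply in terms of Pb becomes Qs = -828 + 9(Pb + 57) = -315 + 9Pb. Setting this equal to demand: 494.4 - 2.4Pb = -315 + 9Pb, so Pb = 71.
Sellers receive Ps = 71 + 57 = 128; Q' = 494.4 − 2.4·71 = 324.
Buyers' price falls by P* − Pb = 116 − 71 = 45; sellers' price rises by Ps − P* = 128 − 116 = 12.

Buyers gain $45 per unit; sellers gain $12 per unit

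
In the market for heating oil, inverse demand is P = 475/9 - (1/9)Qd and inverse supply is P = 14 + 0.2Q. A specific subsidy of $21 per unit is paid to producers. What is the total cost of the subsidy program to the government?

Pre-subsidy: 475/9 - (1/9)Q = 14 + 0.2Q gives Q* = 1745/14 and P* = 545/14.
With the subsidy, sellers receive Ps = Pb + 21 for each unit, where Pb is the price buyers pay.
On the curves, Pb = 475/9 - (1/9)Q and Ps = 14 + 0.2Q; the wedge Ps − Pb = 21 gives 14 + 0.2Q − (475/9 - (1/9)Q) = 21, so Q' = 1345/7.
Then Pb = 475/9 − (1/9)·(1345/7) = 220/7 and Ps = 14 + 0.2·(1345/7) = 367/7.
Government outlay = subsidy × quantity = 21 × 1345/7 = 4035.

Government cost = $4035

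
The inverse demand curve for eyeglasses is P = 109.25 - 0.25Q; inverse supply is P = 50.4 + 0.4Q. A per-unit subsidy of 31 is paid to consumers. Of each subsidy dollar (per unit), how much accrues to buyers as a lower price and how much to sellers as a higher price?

Buyers gain 155/13 per unit; sellers gain 248/13 per unit

Pre-subsidy: 109.25 - 0.25Q = 50.4 + 0.4Q gives Q* = 1177/13 and P* = 1126/13.
With the rebate, buyers effectively pay Pb = Ps − 31, where Ps is the price sellers receive.
On the curves, Pb = 109.25 - 0.25Q and Ps = 50.4 + 0.4Q; the wedge Ps − Pb = 31 gives 50.4 + 0.4Q − (109.25 - 0.25Q) = 31, so Q' = 1797/13.
Then Pb = 109.25 − 0.25·(1797/13) = 971/13 and Ps = 50.4 + 0.4·(1797/13) = 1374/13.
Buyers' price falls by P* − Pb = 1126/13 − 971/13 = 155/13; sellers' price rises by Ps − P* = 1374/13 − 1126/13 = 248/13.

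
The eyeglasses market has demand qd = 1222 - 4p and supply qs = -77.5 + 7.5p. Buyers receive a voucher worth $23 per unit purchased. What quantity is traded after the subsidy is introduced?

Pre-subsidy: 1222 - 4p = -77.5 + 7.5p gives p* = 113, q* = 770.
With the rebate, buyers effectively pay pb = ps − 23, where ps is the price sellers receive.
Demand in terms of ps becomes qd = 1222 − 4(ps − 23) = 1314 - 4ps. Setting this equal to supply: 1314 - 4ps = -77.5 + 7.5ps, so ps = 121.
Buyers pay pb = 121 − 23 = 98; q' = -77.5 + 7.5·121 = 830.

q' = 830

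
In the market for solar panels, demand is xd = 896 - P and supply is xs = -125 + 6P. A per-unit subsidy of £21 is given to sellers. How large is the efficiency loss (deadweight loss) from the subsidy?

Deadweight loss = £189

Pre-subsidy: 896 - P = -125 + 6P gives P* = 1021/7, x* = 5251/7.
With the subsidy, sellers receive Ps = Pb + 21 for each unit, where Pb is the price buyers pay.
Supply in terms of Pb becomes xs = -125 + 6(Pb + 21) = 1 + 6Pb. Setting this equal to demand: 896 - Pb = 1 + 6Pb, so Pb = 895/7.
Sellers receive Ps = 895/7 + 21 = 1042/7; x' = 896 − 1·(895/7) = 5377/7.
The subsidy expands output by 5377/7 − 5251/7 = 18 past the efficient level; on those units the gap between marginal cost and willingness to pay runs from 0 up to 21.
DWL = ½ × 21 × 18 = 189.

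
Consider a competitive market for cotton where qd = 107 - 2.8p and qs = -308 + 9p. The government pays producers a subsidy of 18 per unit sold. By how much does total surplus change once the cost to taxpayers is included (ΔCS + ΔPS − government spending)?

Pre-subsidy: 107 - 2.8p = -308 + 9p gives p* = 2075/59, q* = 503/59.
With the subsidy, sellers receive ps = pb + 18 for each unit, where pb is the price buyers pay.
Supply in terms of pb becomes qs = -308 + 9(pb + 18) = -146 + 9pb. Setting this equal to demand: 107 - 2.8pb = -146 + 9pb, so pb = 1265/59.
Sellers receive ps = 1265/59 + 18 = 2327/59; q' = 107 − 2.8·(1265/59) = 2771/59.
ΔCS = ½(503/59 + 2771/59)(2075/59 − 1265/59) = 1325970/3481; ΔPS = ½(503/59 + 2771/59)(2327/59 − 2075/59) = 412524/3481.
Government spending = 18 × 2771/59 = 49878/59.
Net change = 1325970/3481 + 412524/3481 − 49878/59 = -20412/59. The loss equals the DWL triangle ½·18·2268/59.

Net change in total surplus = -20412/59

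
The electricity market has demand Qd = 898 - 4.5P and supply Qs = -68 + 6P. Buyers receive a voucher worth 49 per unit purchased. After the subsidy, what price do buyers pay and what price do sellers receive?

Buyers pay 64; sellers receive 113

Pre-subsidy: 898 - 4.5P = -68 + 6P gives P* = 92, Q* = 484.
With the rebate, buyers effectively pay Pb = Ps − 49, where Ps is the price sellers receive.
Demand in terms of Ps becomes Qd = 898 − 4.5(Ps − 49) = 1118.5 - 4.5Ps. Setting this equal to supply: 1118.5 - 4.5Ps = -68 + 6Ps, so Ps = 113.
Buyers pay Pb = 113 − 49 = 64; Q' = -68 + 6·113 = 610.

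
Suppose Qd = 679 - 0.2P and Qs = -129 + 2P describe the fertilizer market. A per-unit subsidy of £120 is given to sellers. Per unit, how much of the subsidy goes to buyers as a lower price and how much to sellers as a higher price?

Pre-subsidy: 679 - 0.2P = -129 + 2P gives P* = 4040/11, Q* = 6661/11.
With the subsidy, sellers receive Ps = Pb + 120 for each unit, where Pb is the price buyers pay.
Supply in terms of Pb becomes Qs = -129 + 2(Pb + 120) = 111 + 2Pb. Setting this equal to demand: 679 - 0.2Pb = 111 + 2Pb, so Pb = 2840/11.
Sellers receive Ps = 2840/11 + 120 = 4160/11; Q' = 679 − 0.2·(2840/11) = 6901/11.
Buyers' price falls by P* − Pb = 4040/11 − 2840/11 = 1200/11; sellers' price rises by Ps − P* = 4160/11 − 4040/11 = 120/11.

Buyers gain 1200/11 per unit; sellers gain 120/11 per unit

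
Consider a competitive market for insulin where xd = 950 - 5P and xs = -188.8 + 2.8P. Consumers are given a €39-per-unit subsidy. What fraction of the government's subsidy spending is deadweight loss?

DWL / government spending = 7/58

Pre-subsidy: 950 - 5P = -188.8 + 2.8P gives P* = 146, x* = 220.
With the rebate, buyers effectively pay Pb = Ps − 39, where Ps is the price sellers receive.
Demand in terms of Ps becomes xd = 950 − 5(Ps − 39) = 1145 - 5Ps. Setting this equal to supply: 1145 - 5Ps = -188.8 + 2.8Ps, so Ps = 171.
Buyers pay Pb = 171 − 39 = 132; x' = -188.8 + 2.8·171 = 290.
ΔCS = ½(220 + 290)(146 − 132) = 3570; ΔPS = ½(220 + 290)(171 − 146) = 6375.
Government spending = 39 × 290 = 11310.
DWL = ½ × 39 × (290 − 220) = 1365; fraction = 1365 / 11310 = 7/58.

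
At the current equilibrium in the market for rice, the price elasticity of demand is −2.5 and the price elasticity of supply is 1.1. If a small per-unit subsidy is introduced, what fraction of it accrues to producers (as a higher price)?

For a small subsidy around the equilibrium, the benefit split depends on the relative slopes, which at a point are proportional to the elasticities.
Buyer share = εs/(εs + |εd|) = 1.1/(1.1 + 2.5) = 11/36; seller share = |εd|/(εs + |εd|) = 25/36.
So producers capture 25/36 of the subsidy.

Producer share = 25/36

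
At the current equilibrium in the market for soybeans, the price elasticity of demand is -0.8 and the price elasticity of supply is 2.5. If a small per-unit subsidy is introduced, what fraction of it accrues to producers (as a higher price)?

Producer share = 8/33

For a small subsidy around the equilibrium, the benefit split depends on the relative slopes, which at a point are proportional to the elasticities.
Buyer share = εs/(εs + |εd|) = 2.5/(2.5 + 0.8) = 25/33; seller share = |εd|/(εs + |εd|) = 8/33.
So producers capture 8/33 of the subsidy.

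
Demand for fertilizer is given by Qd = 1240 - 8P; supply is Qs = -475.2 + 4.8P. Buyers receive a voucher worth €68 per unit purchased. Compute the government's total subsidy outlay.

Pre-subsidy: 1240 - 8P = -475.2 + 4.8P gives P* = 134, Q* = 168.
With the rebate, buyers effectively pay Pb = Ps − 68, where Ps is the price sellers receive.
Demand in terms of Ps becomes Qd = 1240 − 8(Ps − 68) = 1784 - 8Ps. Setting this equal to supply: 1784 - 8Ps = -475.2 + 4.8Ps, so Ps = 176.5.
Buyers pay Pb = 176.5 − 68 = 108.5; Q' = -475.2 + 4.8·176.5 = 372.
Government outlay = subsidy × quantity = 68 × 372 = 25296.

Government cost = €25296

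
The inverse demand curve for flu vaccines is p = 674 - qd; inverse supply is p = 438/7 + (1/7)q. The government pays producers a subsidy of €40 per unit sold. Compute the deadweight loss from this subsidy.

Pre-subsidy: 674 - q = 438/7 + (1/7)q gives q* = 535 and p* = 139.
With the subsidy, sellers receive ps = pb + 40 for each unit, where pb is the price buyers pay.
On the curves, pb = 674 - q and ps = 438/7 + (1/7)q; the wedge ps − pb = 40 gives 438/7 + (1/7)q − (674 - q) = 40, so q' = 570.
Then pb = 674 − 1·570 = 104 and ps = 438/7 + (1/7)·570 = 144.
The subsidy expands output by 570 − 535 = 35 past the efficient level; on those units the gap between marginal cost and willingness to pay runs from 0 up to 40.
DWL = ½ × 40 × 35 = 700.

Deadweight loss = €700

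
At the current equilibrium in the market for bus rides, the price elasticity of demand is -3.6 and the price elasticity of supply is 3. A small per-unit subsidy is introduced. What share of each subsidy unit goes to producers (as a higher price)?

Producer share = 6/11

For a small subsidy around the equilibrium, the benefit split depends on the relative slopes, which at a point are proportional to the elasticities.
Buyer share = εs/(εs + |εd|) = 3/(3 + 3.6) = 5/11; seller share = |εd|/(εs + |εd|) = 6/11.
So producers capture 6/11 of the subsidy.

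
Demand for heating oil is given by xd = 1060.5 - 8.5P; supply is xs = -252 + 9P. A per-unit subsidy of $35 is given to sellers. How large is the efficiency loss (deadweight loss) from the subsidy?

Pre-subsidy: 1060.5 - 8.5P = -252 + 9P gives P* = 75, x* = 423.
With the subsidy, sellers receive Ps = Pb + 35 for each unit, where Pb is the price buyers pay.
Supply in terms of Pb becomes xs = -252 + 9(Pb + 35) = 63 + 9Pb. Setting this equal to demand: 1060.5 - 8.5Pb = 63 + 9Pb, so Pb = 57.
Sellers receive Ps = 57 + 35 = 92; x' = 1060.5 − 8.5·57 = 576.
The subsidy expands output by 576 − 423 = 153 past the efficient level; on those units the gap between marginal cost and willingness to pay runs from 0 up to 35.
DWL = ½ × 35 × 153 = 2677.5.

Deadweight loss = $2677.5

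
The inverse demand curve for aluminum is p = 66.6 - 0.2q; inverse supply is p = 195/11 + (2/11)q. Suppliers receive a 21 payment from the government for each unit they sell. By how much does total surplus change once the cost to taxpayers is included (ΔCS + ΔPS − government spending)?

Pre-subsidy: 66.6 - 0.2q = 195/11 + (2/11)q gives q* = 128 and p* = 41.
With the subsidy, sellers receive ps = pb + 21 for each unit, where pb is the price buyers pay.
On the curves, pb = 66.6 - 0.2q and ps = 195/11 + (2/11)q; the wedge ps − pb = 21 gives 195/11 + (2/11)q − (66.6 - 0.2q) = 21, so q' = 183.
Then pb = 66.6 − 0.2·183 = 30 and ps = 195/11 + (2/11)·183 = 51.
ΔCS = ½(128 + 183)(41 − 30) = 1710.5; ΔPS = ½(128 + 183)(51 − 41) = 1555.
Government spending = 21 × 183 = 3843.
Net change = 1710.5 + 1555 − 3843 = -577.5. The loss equals the DWL triangle ½·21·55.

Net change in total surplus = -577.5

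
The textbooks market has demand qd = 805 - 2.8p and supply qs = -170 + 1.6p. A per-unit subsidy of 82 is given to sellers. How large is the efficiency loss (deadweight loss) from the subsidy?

Deadweight loss = 188272/55

Pre-subsidy: 805 - 2.8p = -170 + 1.6p gives p* = 4875/22, q* = 2030/11.
With the subsidy, sellers receive ps = pb + 82 for each unit, where pb is the price buyers pay.
Supply in terms of pb becomes qs = -170 + 1.6(pb + 82) = -38.8 + 1.6pb. Setting this equal to demand: 805 - 2.8pb = -38.8 + 1.6pb, so pb = 4219/22.
Sellers receive ps = 4219/22 + 82 = 6023/22; q' = 805 − 2.8·(4219/22) = 14742/55.
The subsidy expands output by 14742/55 − 2030/11 = 4592/55 past the efficient level; on those units the gap between marginal cost and willingness to pay runs from 0 up to 82.
DWL = ½ × 82 × 4592/55 = 188272/55.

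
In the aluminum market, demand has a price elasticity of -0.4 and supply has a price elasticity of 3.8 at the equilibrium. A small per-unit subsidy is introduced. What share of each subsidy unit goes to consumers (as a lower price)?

Consumer share = 19/21

For a small subsidy around the equilibrium, the benefit split depends on the relative slopes, which at a point are proportional to the elasticities.
Buyer share = εs/(εs + |εd|) = 3.8/(3.8 + 0.4) = 19/21; seller share = |εd|/(εs + |εd|) = 2/21.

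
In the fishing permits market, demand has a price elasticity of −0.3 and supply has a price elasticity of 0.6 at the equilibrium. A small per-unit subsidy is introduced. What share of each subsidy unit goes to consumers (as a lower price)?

For a small subsidy around the equilibrium, the benefit split depends on the relative slopes, which at a point are proportional to the elasticities.
Buyer share = εs/(εs + |εd|) = 0.6/(0.6 + 0.3) = 2/3; seller share = |εd|/(εs + |εd|) = 1/3.

Consumer share = 2/3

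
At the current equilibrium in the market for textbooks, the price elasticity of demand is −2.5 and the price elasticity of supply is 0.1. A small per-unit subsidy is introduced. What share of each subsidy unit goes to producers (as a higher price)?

For a small subsidy around the equilibrium, the benefit split depends on the relative slopes, which at a point are proportional to the elasticities.
Buyer share = εs/(εs + |εd|) = 0.1/(0.1 + 2.5) = 1/26; seller share = |εd|/(εs + |εd|) = 25/26.
So producers capture 25/26 of the subsidy.

Producer share = 25/26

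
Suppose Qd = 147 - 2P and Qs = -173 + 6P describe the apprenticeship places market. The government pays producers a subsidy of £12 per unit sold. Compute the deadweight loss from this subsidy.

Deadweight loss = £108

Pre-subsidy: 147 - 2P = -173 + 6P gives P* = 40, Q* = 67.
With the subsidy, sellers receive Ps = Pb + 12 for each unit, where Pb is the price buyers pay.
Supply in terms of Pb becomes Qs = -173 + 6(Pb + 12) = -101 + 6Pb. Setting this equal to demand: 147 - 2Pb = -101 + 6Pb, so Pb = 31.
Sellers receive Ps = 31 + 12 = 43; Q' = 147 − 2·31 = 85.
The subsidy expands output by 85 − 67 = 18 past the efficient level; on those units the gap between marginal cost and willingness to pay runs from 0 up to 12.
DWL = ½ × 12 × 18 = 108.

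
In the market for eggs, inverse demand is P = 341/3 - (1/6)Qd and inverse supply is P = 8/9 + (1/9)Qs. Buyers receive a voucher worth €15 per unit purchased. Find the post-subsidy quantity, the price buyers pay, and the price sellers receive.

Q' = 460; buyers pay €37; sellers receive €52

Pre-subsidy: 341/3 - (1/6)Q = 8/9 + (1/9)Q gives Q* = 406 and P* = 46.
With the rebate, buyers effectively pay Pb = Ps − 15, where Ps is the price sellers receive.
On the curves, Pb = 341/3 - (1/6)Q and Ps = 8/9 + (1/9)Q; the wedge Ps − Pb = 15 gives 8/9 + (1/9)Q − (341/3 - (1/6)Q) = 15, so Q' = 460.
Then Pb = 341/3 − (1/6)·460 = 37 and Ps = 8/9 + (1/9)·460 = 52.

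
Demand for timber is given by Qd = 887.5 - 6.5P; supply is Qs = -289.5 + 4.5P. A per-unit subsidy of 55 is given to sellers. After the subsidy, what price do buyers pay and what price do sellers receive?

Pre-subsidy: 887.5 - 6.5P = -289.5 + 4.5P gives P* = 107, Q* = 192.
With the subsidy, sellers receive Ps = Pb + 55 for each unit, where Pb is the price buyers pay.
Supply in terms of Pb becomes Qs = -289.5 + 4.5(Pb + 55) = -42 + 4.5Pb. Setting this equal to demand: 887.5 - 6.5Pb = -42 + 4.5Pb, so Pb = 84.5.
Sellers receive Ps = 84.5 + 55 = 139.5; Q' = 887.5 − 6.5·84.5 = 338.25.

Buyers pay 84.5; sellers receive 139.5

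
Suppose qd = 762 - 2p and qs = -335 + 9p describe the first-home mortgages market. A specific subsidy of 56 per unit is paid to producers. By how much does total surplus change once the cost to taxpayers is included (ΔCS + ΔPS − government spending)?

Net change in total surplus = -28224/11

Pre-subsidy: 762 - 2p = -335 + 9p gives p* = 1097/11, q* = 6188/11.
With the subsidy, sellers receive ps = pb + 56 for each unit, where pb is the price buyers pay.
Supply in terms of pb becomes qs = -335 + 9(pb + 56) = 169 + 9pb. Setting this equal to demand: 762 - 2pb = 169 + 9pb, so pb = 593/11.
Sellers receive ps = 593/11 + 56 = 1209/11; q' = 762 − 2·(593/11) = 7196/11.
ΔCS = ½(6188/11 + 7196/11)(1097/11 − 593/11) = 3372768/121; ΔPS = ½(6188/11 + 7196/11)(1209/11 − 1097/11) = 749504/121.
Government spending = 56 × 7196/11 = 402976/11.
Net change = 3372768/121 + 749504/121 − 402976/11 = -28224/11. The loss equals the DWL triangle ½·56·1008/11.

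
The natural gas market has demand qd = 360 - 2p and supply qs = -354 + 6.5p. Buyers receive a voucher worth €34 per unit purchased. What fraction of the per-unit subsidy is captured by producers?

Producer share = 4/17

Pre-subsidy: 360 - 2p = -354 + 6.5p gives p* = 84, q* = 192.
With the rebate, buyers effectively pay pb = ps − 34, where ps is the price sellers receive.
Demand in terms of ps becomes qd = 360 − 2(ps − 34) = 428 - 2ps. Setting this equal to supply: 428 - 2ps = -354 + 6.5ps, so ps = 92.
Buyers pay pb = 92 − 34 = 58; q' = -354 + 6.5·92 = 244.
Buyers' price falls by p* − pb = 84 − 58 = 26; sellers' price rises by ps − p* = 92 − 84 = 8.
So producers capture 8/34 = 4/17 of each unit of subsidy.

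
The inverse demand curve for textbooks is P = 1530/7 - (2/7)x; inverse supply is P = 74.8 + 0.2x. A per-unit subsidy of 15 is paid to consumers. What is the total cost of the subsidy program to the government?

Government cost = 83355/17

Pre-subsidy: 1530/7 - (2/7)x = 74.8 + 0.2x gives x* = 296 and P* = 134.
With the rebate, buyers effectively pay Pb = Ps − 15, where Ps is the price sellers receive.
On the curves, Pb = 1530/7 - (2/7)x and Ps = 74.8 + 0.2x; the wedge Ps − Pb = 15 gives 74.8 + 0.2x − (1530/7 - (2/7)x) = 15, so x' = 5557/17.
Then Pb = 1530/7 − (2/7)·(5557/17) = 2128/17 and Ps = 74.8 + 0.2·(5557/17) = 2383/17.
Government outlay = subsidy × quantity = 15 × 5557/17 = 83355/17.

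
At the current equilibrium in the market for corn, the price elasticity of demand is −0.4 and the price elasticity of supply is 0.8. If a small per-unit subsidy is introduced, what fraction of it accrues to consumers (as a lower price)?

Consumer share = 2/3

For a small subsidy around the equilibrium, the benefit split depends on the relative slopes, which at a point are proportional to the elasticities.
Buyer share = εs/(εs + |εd|) = 0.8/(0.8 + 0.4) = 2/3; seller share = |εd|/(εs + |εd|) = 1/3.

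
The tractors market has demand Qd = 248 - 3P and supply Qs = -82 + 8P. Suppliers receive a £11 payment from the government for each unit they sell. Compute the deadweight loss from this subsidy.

Deadweight loss = £132

Pre-subsidy: 248 - 3P = -82 + 8P gives P* = 30, Q* = 158.
With the subsidy, sellers receive Ps = Pb + 11 for each unit, where Pb is the price buyers pay.
Supply in terms of Pb becomes Qs = -82 + 8(Pb + 11) = 6 + 8Pb. Setting this equal to demand: 248 - 3Pb = 6 + 8Pb, so Pb = 22.
Sellers receive Ps = 22 + 11 = 33; Q' = 248 − 3·22 = 182.
The subsidy expands output by 182 − 158 = 24 past the efficient level; on those units the gap between marginal cost and willingness to pay runs from 0 up to 11.
DWL = ½ × 11 × 24 = 132.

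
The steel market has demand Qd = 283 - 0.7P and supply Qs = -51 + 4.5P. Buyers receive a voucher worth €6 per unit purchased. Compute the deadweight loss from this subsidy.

Deadweight loss = 567/52

Pre-subsidy: 283 - 0.7P = -51 + 4.5P gives P* = 835/13, Q* = 6189/26.
With the rebate, buyers effectively pay Pb = Ps − 6, where Ps is the price sellers receive.
Demand in terms of Ps becomes Qd = 283 − 0.7(Ps − 6) = 287.2 - 0.7Ps. Setting this equal to supply: 287.2 - 0.7Ps = -51 + 4.5Ps, so Ps = 1691/26.
Buyers pay Pb = 1691/26 − 6 = 1535/26; Q' = -51 + 4.5·(1691/26) = 12567/52.
The subsidy expands output by 12567/52 − 6189/26 = 189/52 past the efficient level; on those units the gap between marginal cost and willingness to pay runs from 0 up to 6.
DWL = ½ × 6 × 189/52 = 567/52.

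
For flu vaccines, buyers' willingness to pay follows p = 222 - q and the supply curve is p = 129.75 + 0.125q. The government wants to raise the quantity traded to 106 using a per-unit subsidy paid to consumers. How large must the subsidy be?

At q = 106, from the demand curve buyers pay pb = 222 − 1·106 = 116; from the supply curve sellers need ps = 129.75 + 0.125·106 = 143.
The subsidy must fill the gap: s = ps − pb = 143 − 116 = 27.

Required subsidy s = 27 per unit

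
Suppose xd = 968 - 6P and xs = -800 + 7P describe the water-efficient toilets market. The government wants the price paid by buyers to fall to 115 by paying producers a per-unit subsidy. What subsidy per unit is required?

Required subsidy s = 39 per unit

At a buyer price of 115, quantity demanded is 968 − 6·115 = 278.
Sellers supply 278 only when they receive Ps with -800 + 7·Ps = 278, i.e. Ps = 154.
s = Ps − Pb = 154 − 115 = 39.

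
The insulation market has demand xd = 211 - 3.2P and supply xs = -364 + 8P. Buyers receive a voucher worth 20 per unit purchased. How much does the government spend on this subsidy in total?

Pre-subsidy: 211 - 3.2P = -364 + 8P gives P* = 2875/56, x* = 327/7.
With the rebate, buyers effectively pay Pb = Ps − 20, where Ps is the price sellers receive.
Demand in terms of Ps becomes xd = 211 − 3.2(Ps − 20) = 275 - 3.2Ps. Setting this equal to supply: 275 - 3.2Ps = -364 + 8Ps, so Ps = 3195/56.
Buyers pay Pb = 3195/56 − 20 = 2075/56; x' = -364 + 8·(3195/56) = 647/7.
Government outlay = subsidy × quantity = 20 × 647/7 = 12940/7.

Government cost = 12940/7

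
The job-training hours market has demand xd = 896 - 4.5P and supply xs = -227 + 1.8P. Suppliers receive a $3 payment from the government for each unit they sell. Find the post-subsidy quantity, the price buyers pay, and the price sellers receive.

Pre-subsidy: 896 - 4.5P = -227 + 1.8P gives P* = 11230/63, x* = 657/7.
With the subsidy, sellers receive Ps = Pb + 3 for each unit, where Pb is the price buyers pay.
Supply in terms of Pb becomes xs = -227 + 1.8(Pb + 3) = -221.6 + 1.8Pb. Setting this equal to demand: 896 - 4.5Pb = -221.6 + 1.8Pb, so Pb = 11176/63.
Sellers receive Ps = 11176/63 + 3 = 11365/63; x' = 896 − 4.5·(11176/63) = 684/7.

x' = 684/7; buyers pay 11176/63; sellers receive 11365/63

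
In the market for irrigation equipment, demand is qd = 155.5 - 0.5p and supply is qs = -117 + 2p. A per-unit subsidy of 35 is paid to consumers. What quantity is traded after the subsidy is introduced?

Pre-subsidy: 155.5 - 0.5p = -117 + 2p gives p* = 109, q* = 101.
With the rebate, buyers effectively pay pb = ps − 35, where ps is the price sellers receive.
Demand in terms of ps becomes qd = 155.5 − 0.5(ps − 35) = 173 - 0.5ps. Setting this equal to supply: 173 - 0.5ps = -117 + 2ps, so ps = 116.
Buyers pay pb = 116 − 35 = 81; q' = -117 + 2·116 = 115.

q' = 115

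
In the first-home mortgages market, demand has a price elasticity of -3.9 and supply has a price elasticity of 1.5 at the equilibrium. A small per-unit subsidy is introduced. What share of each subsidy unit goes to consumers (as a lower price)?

For a small subsidy around the equilibrium, the benefit split depends on the relative slopes, which at a point are proportional to the elasticities.
Buyer share = εs/(εs + |εd|) = 1.5/(1.5 + 3.9) = 5/18; seller share = |εd|/(εs + |εd|) = 13/18.

Consumer share = 5/18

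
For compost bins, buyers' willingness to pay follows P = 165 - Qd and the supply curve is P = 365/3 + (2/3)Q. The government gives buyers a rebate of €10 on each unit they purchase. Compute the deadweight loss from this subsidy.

Deadweight loss = €30

Pre-subsidy: 165 - Q = 365/3 + (2/3)Q gives Q* = 26 and P* = 139.
With the rebate, buyers effectively pay Pb = Ps − 10, where Ps is the price sellers receive.
On the curves, Pb = 165 - Q and Ps = 365/3 + (2/3)Q; the wedge Ps − Pb = 10 gives 365/3 + (2/3)Q − (165 - Q) = 10, so Q' = 32.
Then Pb = 165 − 1·32 = 133 and Ps = 365/3 + (2/3)·32 = 143.
The subsidy expands output by 32 − 26 = 6 past the efficient level; on those units the gap between marginal cost and willingness to pay runs from 0 up to 10.
DWL = ½ × 10 × 6 = 30.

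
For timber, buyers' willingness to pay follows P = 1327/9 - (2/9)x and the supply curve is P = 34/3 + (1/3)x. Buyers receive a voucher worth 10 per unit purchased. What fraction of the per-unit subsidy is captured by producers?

Producer share = 0.6

Pre-subsidy: 1327/9 - (2/9)x = 34/3 + (1/3)x gives x* = 245 and P* = 93.
With the rebate, buyers effectively pay Pb = Ps − 10, where Ps is the price sellers receive.
On the curves, Pb = 1327/9 - (2/9)x and Ps = 34/3 + (1/3)x; the wedge Ps − Pb = 10 gives 34/3 + (1/3)x − (1327/9 - (2/9)x) = 10, so x' = 263.
Then Pb = 1327/9 − (2/9)·263 = 89 and Ps = 34/3 + (1/3)·263 = 99.
Buyers' price falls by P* − Pb = 93 − 89 = 4; sellers' price rises by Ps − P* = 99 − 93 = 6.
So producers capture 6/10 = 0.6 of each unit of subsidy.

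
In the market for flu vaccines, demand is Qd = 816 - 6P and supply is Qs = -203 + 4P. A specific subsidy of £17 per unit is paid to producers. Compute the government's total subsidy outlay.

Government cost = £4171.8

Pre-subsidy: 816 - 6P = -203 + 4P gives P* = 101.9, Q* = 204.6.
With the subsidy, sellers receive Ps = Pb + 17 for each unit, where Pb is the price buyers pay.
Supply in terms of Pb becomes Qs = -203 + 4(Pb + 17) = -135 + 4Pb. Setting this equal to demand: 816 - 6Pb = -135 + 4Pb, so Pb = 95.1.
Sellers receive Ps = 95.1 + 17 = 112.1; Q' = 816 − 6·95.1 = 245.4.
Government outlay = subsidy × quantity = 17 × 245.4 = 4171.8.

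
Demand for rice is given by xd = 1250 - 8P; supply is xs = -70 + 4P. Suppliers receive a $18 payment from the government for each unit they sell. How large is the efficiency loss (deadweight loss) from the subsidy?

Pre-subsidy: 1250 - 8P = -70 + 4P gives P* = 110, x* = 370.
With the subsidy, sellers receive Ps = Pb + 18 for each unit, where Pb is the price buyers pay.
Supply in terms of Pb becomes xs = -70 + 4(Pb + 18) = 2 + 4Pb. Setting this equal to demand: 1250 - 8Pb = 2 + 4Pb, so Pb = 104.
Sellers receive Ps = 104 + 18 = 122; x' = 1250 − 8·104 = 418.
The subsidy expands output by 418 − 370 = 48 past the efficient level; on those units the gap between marginal cost and willingness to pay runs from 0 up to 18.
DWL = ½ × 18 × 48 = 432.

Deadweight loss = $432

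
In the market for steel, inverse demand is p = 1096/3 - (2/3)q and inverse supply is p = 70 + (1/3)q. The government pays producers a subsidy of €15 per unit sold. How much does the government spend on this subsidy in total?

Pre-subsidy: 1096/3 - (2/3)q = 70 + (1/3)q gives q* = 886/3 and p* = 1516/9.
With the subsidy, sellers receive ps = pb + 15 for each unit, where pb is the price buyers pay.
On the curves, pb = 1096/3 - (2/3)q and ps = 70 + (1/3)q; the wedge ps − pb = 15 gives 70 + (1/3)q − (1096/3 - (2/3)q) = 15, so q' = 931/3.
Then pb = 1096/3 − (2/3)·(931/3) = 1426/9 and ps = 70 + (1/3)·(931/3) = 1561/9.
Government outlay = subsidy × quantity = 15 × 931/3 = 4655.

Government cost = €4655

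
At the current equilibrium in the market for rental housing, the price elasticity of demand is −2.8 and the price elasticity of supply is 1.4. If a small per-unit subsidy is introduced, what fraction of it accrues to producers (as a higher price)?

Producer share = 2/3

For a small subsidy around the equilibrium, the benefit split depends on the relative slopes, which at a point are proportional to the elasticities.
Buyer share = εs/(εs + |εd|) = 1.4/(1.4 + 2.8) = 1/3; seller share = |εd|/(εs + |εd|) = 2/3.
So producers capture 2/3 of the subsidy.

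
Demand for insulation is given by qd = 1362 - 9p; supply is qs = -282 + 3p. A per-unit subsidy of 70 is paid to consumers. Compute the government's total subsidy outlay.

Government cost = 20055

Pre-subsidy: 1362 - 9p = -282 + 3p gives p* = 137, q* = 129.
With the rebate, buyers effectively pay pb = ps − 70, where ps is the price sellers receive.
Demand in terms of ps becomes qd = 1362 − 9(ps − 70) = 1992 - 9ps. Setting this equal to supply: 1992 - 9ps = -282 + 3ps, so ps = 189.5.
Buyers pay pb = 189.5 − 70 = 119.5; q' = -282 + 3·189.5 = 286.5.
Government outlay = subsidy × quantity = 70 × 286.5 = 20055.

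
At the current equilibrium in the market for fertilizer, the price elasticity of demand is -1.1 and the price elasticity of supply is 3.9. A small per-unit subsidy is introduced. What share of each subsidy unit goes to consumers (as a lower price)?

Consumer share = 0.78

For a small subsidy around the equilibrium, the benefit split depends on the relative slopes, which at a point are proportional to the elasticities.
Buyer share = εs/(εs + |εd|) = 3.9/(3.9 + 1.1) = 0.78; seller share = |εd|/(εs + |εd|) = 0.22.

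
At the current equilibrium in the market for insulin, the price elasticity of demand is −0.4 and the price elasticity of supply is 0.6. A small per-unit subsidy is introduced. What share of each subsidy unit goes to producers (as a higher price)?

For a small subsidy around the equilibrium, the benefit split depends on the relative slopes, which at a point are proportional to the elasticities.
Buyer share = εs/(εs + |εd|) = 0.6/(0.6 + 0.4) = 0.6; seller share = |εd|/(εs + |εd|) = 0.4.
So producers capture 0.4 of the subsidy.

Producer share = 0.4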